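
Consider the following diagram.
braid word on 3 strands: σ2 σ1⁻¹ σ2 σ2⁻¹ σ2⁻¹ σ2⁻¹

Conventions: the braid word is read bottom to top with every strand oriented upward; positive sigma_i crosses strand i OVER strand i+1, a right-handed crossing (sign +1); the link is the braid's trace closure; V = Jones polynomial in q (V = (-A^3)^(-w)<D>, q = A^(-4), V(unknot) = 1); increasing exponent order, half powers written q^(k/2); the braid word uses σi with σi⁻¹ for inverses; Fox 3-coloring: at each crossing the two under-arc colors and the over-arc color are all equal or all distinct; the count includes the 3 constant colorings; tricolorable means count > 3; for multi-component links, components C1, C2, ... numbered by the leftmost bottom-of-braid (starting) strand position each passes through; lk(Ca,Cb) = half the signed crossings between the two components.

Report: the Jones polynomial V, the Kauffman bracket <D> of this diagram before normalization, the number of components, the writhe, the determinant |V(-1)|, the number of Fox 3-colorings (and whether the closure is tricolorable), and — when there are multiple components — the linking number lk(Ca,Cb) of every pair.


Jones polynomial: V(q) = 1
<D> = A^-6; writhe -2
components 1, writhe -2 (6 crossings)
3-colorings: 3 of 3^6, det 1 — not tricolorable
note: free reduction leaves σ2 σ1⁻¹ σ2⁻¹ σ2⁻¹ of the original 6 letters


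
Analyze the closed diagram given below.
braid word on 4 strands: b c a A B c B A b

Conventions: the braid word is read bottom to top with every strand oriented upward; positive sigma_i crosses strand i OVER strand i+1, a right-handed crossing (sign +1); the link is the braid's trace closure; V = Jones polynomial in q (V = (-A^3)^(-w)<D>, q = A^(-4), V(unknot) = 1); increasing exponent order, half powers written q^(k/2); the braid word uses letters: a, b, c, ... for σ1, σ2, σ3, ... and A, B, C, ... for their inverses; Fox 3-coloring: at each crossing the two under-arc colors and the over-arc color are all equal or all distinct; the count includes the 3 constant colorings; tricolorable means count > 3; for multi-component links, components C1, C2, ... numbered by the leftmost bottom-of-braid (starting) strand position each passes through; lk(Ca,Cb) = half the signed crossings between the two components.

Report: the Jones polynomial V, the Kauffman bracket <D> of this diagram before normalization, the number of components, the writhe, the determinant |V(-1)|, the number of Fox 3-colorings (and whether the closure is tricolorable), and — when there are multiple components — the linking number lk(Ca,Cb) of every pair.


V = 1
<D> = -A^3 (w = +1)
1 component over 9 crossings, w = +1
3 Fox colorings among 3^9, |V(-1)| = 1: not tricolorable
why: the word shrinks to σ2 σ3 σ2⁻¹ σ3 σ2⁻¹ σ1⁻¹ σ2 after cancelling


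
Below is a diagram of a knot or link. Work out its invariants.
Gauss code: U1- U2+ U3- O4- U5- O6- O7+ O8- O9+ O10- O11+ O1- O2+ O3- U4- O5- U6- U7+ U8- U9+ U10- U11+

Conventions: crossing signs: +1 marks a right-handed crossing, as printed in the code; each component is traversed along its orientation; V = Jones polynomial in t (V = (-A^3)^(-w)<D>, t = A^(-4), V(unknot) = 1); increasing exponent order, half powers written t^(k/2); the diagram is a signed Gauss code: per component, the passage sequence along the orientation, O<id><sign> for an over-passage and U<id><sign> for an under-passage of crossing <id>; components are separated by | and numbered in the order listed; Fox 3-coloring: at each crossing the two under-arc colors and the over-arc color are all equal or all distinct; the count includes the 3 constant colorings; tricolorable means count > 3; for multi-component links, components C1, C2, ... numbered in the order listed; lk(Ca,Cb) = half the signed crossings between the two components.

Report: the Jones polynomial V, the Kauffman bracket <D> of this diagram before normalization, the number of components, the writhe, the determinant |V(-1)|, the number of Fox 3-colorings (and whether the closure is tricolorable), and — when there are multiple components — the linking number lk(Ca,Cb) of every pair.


Jones polynomial: V(t) = -t^-4 + t^-3 + t^-1
<D> = -A^-5 - A^3 + A^7; writhe -3
components 1, writhe -3 (11 crossings)
3-colorings: 9 of 3^11, det 3 — tricolorable
note: V spans 3 powers of t: at least 3 crossings in any diagram


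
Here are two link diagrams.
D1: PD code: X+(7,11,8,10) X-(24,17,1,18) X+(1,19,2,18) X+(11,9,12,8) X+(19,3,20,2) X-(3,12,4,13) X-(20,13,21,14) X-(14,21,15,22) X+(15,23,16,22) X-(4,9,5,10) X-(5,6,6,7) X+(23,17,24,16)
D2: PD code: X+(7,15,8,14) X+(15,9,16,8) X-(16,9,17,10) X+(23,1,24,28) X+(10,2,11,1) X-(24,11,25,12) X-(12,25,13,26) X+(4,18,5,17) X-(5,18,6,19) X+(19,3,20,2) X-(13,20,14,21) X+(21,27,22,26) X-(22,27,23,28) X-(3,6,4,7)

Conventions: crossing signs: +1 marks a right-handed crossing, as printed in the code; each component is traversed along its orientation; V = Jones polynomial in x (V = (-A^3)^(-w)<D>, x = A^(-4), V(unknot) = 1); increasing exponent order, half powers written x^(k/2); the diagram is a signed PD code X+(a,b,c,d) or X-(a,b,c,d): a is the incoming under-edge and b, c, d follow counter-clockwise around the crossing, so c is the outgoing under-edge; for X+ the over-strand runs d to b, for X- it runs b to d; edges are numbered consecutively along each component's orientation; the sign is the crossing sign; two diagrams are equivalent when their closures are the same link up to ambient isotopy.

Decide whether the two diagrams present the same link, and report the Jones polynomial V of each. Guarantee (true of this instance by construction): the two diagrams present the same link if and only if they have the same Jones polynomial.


equivalent: no
D1 (bracket 1; 12 crossings at w = 0): V = 1
V(D2) = x^-2 - x^-1 + 1 - x + x^2  [14 crossings, <D> = A^-8 - A^-4 + 1 - A^4 + A^8, w = 0]
observation: V(x) takes 2 values over 2 diagrams, fixing the grouping


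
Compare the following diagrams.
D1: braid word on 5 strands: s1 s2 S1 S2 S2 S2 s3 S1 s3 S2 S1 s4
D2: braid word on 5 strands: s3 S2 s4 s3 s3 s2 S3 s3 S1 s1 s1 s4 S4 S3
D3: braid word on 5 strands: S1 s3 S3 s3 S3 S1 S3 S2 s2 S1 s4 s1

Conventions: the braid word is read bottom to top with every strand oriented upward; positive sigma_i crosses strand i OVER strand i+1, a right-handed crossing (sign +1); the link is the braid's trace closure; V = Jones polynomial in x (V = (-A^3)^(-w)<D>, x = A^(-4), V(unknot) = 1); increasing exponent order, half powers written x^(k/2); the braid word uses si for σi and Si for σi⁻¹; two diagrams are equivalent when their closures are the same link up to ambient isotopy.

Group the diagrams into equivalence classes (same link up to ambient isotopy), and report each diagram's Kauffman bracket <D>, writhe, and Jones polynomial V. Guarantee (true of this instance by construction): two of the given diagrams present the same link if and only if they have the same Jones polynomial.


grouping into links: {D1} | {D2} | {D3}
V(D1) = -x^-6 + x^-5 - 2x^-4 + 3x^-3 - x^-2 + 3x^-1 + x  (w -2, c 12, <D> = A^-10 + 3A^-2 - A^2 + 3A^6 - 2A^10 + A^14 - A^18)
V(D2) = 1 + x + x^2 + x^3  (w +4, c 14, <D> = 1 + A^4 + A^8 + A^12)
D3 (bracket A^-6 + A^-2 + A^2 + A^6; 12 crossings at w = -2): V = x^-3 + x^-2 + x^-1 + 1
why: V(x) takes 3 values over 3 diagrams, fixing the grouping


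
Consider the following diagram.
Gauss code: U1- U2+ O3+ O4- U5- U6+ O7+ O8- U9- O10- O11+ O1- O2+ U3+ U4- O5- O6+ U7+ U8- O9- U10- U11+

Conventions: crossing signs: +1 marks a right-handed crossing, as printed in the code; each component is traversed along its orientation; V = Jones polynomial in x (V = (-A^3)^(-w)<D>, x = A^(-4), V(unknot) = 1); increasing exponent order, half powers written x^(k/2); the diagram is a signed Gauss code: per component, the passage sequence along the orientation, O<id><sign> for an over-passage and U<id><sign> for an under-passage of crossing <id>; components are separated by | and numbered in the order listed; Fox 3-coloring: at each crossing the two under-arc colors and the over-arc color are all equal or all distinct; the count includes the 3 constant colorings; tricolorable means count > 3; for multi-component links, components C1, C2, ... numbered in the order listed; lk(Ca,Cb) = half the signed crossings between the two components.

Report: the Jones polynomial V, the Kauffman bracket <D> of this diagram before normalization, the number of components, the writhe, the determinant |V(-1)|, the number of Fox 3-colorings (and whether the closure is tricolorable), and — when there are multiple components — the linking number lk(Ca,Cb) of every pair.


V(x) = 1
bracket: -A^-3, w = -1
1 component, writhe -1, over 11 crossings
det 1, colorings 3 of 3^11 — not tricolorable
observation: w = -1 (over 11 crossings) is diagram-only; (-A^3)^(1) removes it from V


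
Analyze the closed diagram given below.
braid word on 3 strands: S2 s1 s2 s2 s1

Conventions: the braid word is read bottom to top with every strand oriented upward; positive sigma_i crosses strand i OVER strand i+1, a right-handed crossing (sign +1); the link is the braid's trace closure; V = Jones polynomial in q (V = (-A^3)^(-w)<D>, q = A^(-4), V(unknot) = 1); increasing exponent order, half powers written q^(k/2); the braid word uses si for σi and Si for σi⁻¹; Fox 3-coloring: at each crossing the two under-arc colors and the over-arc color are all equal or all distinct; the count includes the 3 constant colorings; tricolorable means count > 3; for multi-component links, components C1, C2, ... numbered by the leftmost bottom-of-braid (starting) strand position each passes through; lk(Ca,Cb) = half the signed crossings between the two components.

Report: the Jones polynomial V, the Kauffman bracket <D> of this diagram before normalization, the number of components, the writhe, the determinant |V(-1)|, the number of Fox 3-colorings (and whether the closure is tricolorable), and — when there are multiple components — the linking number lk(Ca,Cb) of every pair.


V(q) = -q^(1/2) + q^(3/2) - q^(5/2) - q^(9/2)
bracket: A^-9 + A^-1 - A^3 + A^7, w = +3
2 components, writhe +3, over 5 crossings
lk(C1,C2) = +2
det 4, colorings 3 of 3^5 — not tricolorable
observation: summing lk over 1 pair gives +2


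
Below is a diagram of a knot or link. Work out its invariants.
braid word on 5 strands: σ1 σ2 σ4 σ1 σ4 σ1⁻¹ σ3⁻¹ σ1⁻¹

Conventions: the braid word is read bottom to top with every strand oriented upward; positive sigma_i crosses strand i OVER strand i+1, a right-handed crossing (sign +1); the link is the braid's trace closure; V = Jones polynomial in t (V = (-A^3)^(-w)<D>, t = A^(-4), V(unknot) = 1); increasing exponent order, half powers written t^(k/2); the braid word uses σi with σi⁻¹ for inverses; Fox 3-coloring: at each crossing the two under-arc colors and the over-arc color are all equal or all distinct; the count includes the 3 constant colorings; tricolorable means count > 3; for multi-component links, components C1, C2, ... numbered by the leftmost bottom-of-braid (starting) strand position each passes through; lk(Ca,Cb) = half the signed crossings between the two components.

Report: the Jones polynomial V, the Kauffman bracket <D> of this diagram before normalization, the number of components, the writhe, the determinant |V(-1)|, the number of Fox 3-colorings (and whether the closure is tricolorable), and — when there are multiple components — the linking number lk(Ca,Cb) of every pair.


V(t) = 1 + t + t^2 + t^3
bracket: A^-6 + A^-2 + A^2 + A^6, w = +2
3 components, writhe +2, over 8 crossings
lk(C1,C2) = 0
linking number lk(C1,C3) = +1
lk(C2,C3): 0
det 0, colorings 9 of 3^8 — tricolorable
observation: |V(-1)| = 0: so tricolorable, since 3 divides 0


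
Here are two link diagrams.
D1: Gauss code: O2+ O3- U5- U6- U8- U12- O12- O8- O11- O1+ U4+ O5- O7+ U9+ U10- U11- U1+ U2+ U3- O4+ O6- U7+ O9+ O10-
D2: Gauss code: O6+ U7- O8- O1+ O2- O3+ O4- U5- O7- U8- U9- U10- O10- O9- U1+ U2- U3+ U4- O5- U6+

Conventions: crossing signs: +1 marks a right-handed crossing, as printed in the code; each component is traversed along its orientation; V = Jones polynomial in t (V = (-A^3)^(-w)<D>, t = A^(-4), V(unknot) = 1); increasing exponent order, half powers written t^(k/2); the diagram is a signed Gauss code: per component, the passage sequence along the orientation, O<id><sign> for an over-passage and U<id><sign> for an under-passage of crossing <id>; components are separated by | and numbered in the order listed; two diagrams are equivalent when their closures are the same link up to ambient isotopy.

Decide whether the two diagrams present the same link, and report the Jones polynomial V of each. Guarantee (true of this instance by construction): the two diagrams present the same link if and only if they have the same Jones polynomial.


equivalent: no
V(D1) = 1  (w -2, c 12, <D> = A^-6)
V(D2) = -t^-4 + t^-3 + t^-1  (w -4, c 10, <D> = A^-8 + 1 - A^4)
why: 2 classes among 2 diagrams; unequal V(t) rules out equality


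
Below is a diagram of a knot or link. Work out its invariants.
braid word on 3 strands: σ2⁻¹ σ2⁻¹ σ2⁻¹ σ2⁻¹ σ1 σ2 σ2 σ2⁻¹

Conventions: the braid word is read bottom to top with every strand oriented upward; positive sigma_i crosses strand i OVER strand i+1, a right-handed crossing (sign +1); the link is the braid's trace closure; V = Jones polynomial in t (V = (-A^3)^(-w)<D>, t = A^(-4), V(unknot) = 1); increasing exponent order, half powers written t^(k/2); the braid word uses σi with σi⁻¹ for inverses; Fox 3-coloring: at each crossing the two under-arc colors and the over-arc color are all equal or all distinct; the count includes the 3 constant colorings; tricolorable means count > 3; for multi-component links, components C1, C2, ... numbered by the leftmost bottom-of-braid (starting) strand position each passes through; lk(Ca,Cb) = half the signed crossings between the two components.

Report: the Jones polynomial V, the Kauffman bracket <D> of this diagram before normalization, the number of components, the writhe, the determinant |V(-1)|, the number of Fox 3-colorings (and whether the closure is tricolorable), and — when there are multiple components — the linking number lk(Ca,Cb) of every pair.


Jones polynomial: V(t) = -t^-4 + t^-3 + t^-1
<D> = A^-2 + A^6 - A^10; writhe -2
components 1, writhe -2 (8 crossings)
3-colorings: 9 of 3^8, det 3 — tricolorable
note: the span of V is 3, forcing >= 3 crossings in any diagram


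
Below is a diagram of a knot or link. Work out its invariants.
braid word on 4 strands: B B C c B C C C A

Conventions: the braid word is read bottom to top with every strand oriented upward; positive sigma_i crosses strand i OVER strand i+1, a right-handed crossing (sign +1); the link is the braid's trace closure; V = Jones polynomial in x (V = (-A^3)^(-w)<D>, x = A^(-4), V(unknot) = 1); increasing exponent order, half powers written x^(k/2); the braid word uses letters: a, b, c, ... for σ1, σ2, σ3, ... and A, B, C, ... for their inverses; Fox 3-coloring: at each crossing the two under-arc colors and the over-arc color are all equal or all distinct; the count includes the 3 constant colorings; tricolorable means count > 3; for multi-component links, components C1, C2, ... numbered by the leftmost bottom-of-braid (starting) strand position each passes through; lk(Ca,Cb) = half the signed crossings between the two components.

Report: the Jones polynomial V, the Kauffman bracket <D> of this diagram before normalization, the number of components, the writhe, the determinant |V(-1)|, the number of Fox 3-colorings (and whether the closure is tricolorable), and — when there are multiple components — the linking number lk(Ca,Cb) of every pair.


V = x^-8 - 2x^-7 + x^-6 - 2x^-5 + 2x^-4 + x^-2
<D> = -A^-13 - 2A^-5 + 2A^-1 - A^3 + 2A^7 - A^11 (w = -7)
1 component over 9 crossings, w = -7
27 Fox colorings among 3^9, |V(-1)| = 9: tricolorable
why: |V(-1)| = 9: so tricolorable, since 3 divides 9


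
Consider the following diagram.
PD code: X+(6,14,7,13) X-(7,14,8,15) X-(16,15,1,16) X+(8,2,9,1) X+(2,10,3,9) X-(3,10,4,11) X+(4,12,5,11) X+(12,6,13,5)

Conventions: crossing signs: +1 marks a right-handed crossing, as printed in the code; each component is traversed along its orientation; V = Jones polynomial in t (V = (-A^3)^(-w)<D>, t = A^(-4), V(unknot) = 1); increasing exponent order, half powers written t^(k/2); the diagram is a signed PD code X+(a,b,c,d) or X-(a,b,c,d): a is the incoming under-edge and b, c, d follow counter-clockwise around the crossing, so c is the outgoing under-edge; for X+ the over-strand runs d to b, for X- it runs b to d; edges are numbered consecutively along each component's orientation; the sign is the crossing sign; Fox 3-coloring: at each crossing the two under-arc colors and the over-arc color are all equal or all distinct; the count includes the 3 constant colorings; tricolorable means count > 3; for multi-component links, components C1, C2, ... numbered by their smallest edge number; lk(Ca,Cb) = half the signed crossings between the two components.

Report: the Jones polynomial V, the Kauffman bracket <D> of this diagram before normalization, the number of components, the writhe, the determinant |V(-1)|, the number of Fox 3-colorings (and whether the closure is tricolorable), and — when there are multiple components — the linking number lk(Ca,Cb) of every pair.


Jones polynomial: V(t) = t + t^3 - t^4
<D> = -A^-10 + A^-6 + A^2; writhe +2
components 1, writhe +2 (8 crossings)
3-colorings: 9 of 3^8, det 3 — tricolorable
note: V spans 3 powers of t: at least 3 crossings in any diagram


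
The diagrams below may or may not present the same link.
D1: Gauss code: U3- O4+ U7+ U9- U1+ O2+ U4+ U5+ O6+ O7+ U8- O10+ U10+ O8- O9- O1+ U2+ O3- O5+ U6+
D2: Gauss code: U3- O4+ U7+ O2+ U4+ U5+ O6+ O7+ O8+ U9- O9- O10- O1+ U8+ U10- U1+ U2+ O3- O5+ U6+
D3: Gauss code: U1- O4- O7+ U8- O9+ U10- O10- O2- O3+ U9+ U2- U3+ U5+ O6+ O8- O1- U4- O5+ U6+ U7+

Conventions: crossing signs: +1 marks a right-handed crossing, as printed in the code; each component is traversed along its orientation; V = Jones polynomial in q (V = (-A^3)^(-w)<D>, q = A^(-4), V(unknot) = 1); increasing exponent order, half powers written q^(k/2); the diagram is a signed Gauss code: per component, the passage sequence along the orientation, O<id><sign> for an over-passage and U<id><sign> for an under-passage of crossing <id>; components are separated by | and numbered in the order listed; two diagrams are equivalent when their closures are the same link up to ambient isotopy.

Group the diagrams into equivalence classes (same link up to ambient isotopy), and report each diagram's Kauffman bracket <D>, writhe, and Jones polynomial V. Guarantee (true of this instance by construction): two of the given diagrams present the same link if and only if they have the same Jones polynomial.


classes: {D1, D2} | {D3}
V(D1) = q - q^2 + 2q^3 - q^4 + q^5 - q^6  [10 crossings, <D> = -A^-12 + A^-8 - A^-4 + 2 - A^4 + A^8, w = +4]
V(D2) = q - q^2 + 2q^3 - q^4 + q^5 - q^6  [10 crossings, <D> = -A^-12 + A^-8 - A^-4 + 2 - A^4 + A^8, w = +4]
D3 (bracket A^-8 - A^-4 + 1 - A^4 + A^8; 10 crossings at w = 0): V = q^-2 - q^-1 + 1 - q + q^2
note: 2 classes among 3 diagrams; unequal V(q) rules out equality


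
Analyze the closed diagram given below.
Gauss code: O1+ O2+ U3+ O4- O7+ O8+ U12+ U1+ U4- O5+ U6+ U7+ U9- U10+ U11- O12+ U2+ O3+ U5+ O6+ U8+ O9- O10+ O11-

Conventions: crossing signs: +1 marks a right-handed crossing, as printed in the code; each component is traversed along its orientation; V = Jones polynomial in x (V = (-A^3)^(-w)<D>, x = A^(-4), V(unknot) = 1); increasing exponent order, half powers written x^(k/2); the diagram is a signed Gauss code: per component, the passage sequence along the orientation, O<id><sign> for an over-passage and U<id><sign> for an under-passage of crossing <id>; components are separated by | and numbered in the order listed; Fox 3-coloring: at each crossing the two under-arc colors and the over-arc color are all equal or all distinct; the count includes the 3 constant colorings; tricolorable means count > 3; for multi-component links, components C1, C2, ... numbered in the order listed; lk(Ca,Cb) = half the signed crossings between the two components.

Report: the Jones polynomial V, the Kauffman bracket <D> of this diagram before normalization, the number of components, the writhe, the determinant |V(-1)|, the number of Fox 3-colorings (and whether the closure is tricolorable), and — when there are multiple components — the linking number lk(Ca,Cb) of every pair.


Jones polynomial: V(x) = x^2 + x^4 - x^5 + x^6 - x^7
<D> = -A^-10 + A^-6 - A^-2 + A^2 + A^10; writhe +6
components 1, writhe +6 (12 crossings)
3-colorings: 3 of 3^12, det 5 — not tricolorable
note: w = +6 (over 12 crossings) is diagram-only; (-A^3)^(-6) removes it from V


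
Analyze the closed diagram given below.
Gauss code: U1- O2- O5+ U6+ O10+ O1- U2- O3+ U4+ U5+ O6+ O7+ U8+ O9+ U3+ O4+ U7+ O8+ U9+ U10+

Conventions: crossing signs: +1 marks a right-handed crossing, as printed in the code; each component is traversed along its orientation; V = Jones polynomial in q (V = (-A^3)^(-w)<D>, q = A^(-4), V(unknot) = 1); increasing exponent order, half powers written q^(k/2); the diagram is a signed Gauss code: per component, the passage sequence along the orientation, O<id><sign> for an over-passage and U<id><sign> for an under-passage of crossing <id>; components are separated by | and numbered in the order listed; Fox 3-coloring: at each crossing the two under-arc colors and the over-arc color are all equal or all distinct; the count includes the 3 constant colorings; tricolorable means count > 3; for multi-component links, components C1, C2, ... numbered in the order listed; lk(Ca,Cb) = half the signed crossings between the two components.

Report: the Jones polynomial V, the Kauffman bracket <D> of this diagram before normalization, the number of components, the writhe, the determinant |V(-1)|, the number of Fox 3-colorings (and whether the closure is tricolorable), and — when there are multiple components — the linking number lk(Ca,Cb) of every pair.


Jones polynomial: V(q) = q^2 - q^3 + 3q^4 - 3q^5 + 3q^6 - 3q^7 + 2q^8 - q^9
<D> = -A^-18 + 2A^-14 - 3A^-10 + 3A^-6 - 3A^-2 + 3A^2 - A^6 + A^10; writhe +6
components 1, writhe +6 (10 crossings)
3-colorings: 3 of 3^10, det 17 — not tricolorable
note: det 17 = |V(-1)|; not divisible by 3, so not tricolorable


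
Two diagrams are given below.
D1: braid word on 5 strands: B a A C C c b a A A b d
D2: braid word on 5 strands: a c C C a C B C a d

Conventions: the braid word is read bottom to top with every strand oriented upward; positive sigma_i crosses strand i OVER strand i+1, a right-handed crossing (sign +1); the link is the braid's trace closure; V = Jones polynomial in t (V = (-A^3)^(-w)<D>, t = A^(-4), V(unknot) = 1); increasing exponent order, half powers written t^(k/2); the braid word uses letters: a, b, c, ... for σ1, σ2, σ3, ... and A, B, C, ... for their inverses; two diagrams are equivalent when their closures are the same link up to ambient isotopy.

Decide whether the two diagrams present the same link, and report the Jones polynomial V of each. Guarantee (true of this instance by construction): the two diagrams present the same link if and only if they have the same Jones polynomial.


equivalent: no
D1 (bracket 1; 12 crossings at w = 0): V = 1
D2 (bracket -A^-12 + A^-8 - A^-4 + 3 - A^4 + A^8 - A^12; 10 crossings at w = 0): V = -t^-3 + t^-2 - t^-1 + 3 - t + t^2 - t^3
key observation: comparing 2 Jones polynomials yields 2 groups


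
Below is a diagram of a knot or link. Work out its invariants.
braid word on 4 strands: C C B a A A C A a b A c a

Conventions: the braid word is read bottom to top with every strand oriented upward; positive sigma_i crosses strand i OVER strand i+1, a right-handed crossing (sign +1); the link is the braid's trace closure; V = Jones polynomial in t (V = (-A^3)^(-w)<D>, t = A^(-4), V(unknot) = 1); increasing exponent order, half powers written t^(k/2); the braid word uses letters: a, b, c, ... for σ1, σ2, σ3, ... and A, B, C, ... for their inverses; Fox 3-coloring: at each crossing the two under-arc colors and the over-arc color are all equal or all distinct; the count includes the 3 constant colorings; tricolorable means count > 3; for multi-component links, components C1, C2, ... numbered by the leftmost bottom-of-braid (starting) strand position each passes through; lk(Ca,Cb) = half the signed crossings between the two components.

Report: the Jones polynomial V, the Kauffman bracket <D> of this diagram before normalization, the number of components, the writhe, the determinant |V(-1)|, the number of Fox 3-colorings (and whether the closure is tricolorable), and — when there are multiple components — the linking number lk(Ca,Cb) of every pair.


V = 1
<D> = -A^-9 (w = -3)
1 component over 13 crossings, w = -3
3 Fox colorings among 3^13, |V(-1)| = 1: not tricolorable
why: w = -3 shifts under R1 moves; the (-A^3)^(3) factor cancels that in V


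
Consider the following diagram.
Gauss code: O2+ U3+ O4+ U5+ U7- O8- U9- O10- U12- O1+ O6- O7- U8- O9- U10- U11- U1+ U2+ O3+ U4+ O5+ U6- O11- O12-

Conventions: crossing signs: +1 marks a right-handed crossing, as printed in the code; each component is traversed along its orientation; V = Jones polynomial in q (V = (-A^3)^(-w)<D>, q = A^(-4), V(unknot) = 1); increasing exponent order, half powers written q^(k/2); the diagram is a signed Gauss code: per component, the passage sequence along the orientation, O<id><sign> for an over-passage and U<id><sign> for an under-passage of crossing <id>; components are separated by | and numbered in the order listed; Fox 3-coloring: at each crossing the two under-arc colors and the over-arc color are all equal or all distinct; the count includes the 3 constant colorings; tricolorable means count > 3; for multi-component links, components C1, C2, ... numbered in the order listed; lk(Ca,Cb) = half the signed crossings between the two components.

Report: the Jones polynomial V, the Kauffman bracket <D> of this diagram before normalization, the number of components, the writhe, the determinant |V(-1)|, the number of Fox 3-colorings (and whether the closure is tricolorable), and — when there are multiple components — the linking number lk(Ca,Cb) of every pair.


V = -q^-5 + q^-4 - q^-3 + 2q^-2 - q^-1 + 2 - q
<D> = -A^-10 + 2A^-6 - A^-2 + 2A^2 - A^6 + A^10 - A^14 (w = -2)
1 component over 12 crossings, w = -2
9 Fox colorings among 3^12, |V(-1)| = 9: tricolorable
why: |V(-1)| = 9: so tricolorable, since 3 divides 9


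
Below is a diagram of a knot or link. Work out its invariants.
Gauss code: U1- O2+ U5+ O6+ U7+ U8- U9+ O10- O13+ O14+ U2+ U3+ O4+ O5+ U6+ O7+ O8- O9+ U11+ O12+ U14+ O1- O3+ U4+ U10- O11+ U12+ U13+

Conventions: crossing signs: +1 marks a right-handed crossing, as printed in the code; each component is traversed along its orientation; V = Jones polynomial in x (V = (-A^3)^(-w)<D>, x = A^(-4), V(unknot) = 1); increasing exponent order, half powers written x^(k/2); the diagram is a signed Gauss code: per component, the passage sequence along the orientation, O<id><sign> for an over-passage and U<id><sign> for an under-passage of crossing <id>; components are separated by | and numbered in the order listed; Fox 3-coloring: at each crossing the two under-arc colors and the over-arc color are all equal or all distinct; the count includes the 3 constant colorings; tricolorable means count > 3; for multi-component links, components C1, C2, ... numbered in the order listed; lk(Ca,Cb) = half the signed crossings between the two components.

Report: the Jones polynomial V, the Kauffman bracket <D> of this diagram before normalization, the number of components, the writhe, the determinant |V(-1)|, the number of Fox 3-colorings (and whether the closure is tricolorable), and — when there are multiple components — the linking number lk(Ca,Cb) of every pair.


V = x^3 + x^5 - x^6 + x^7 - x^8 + x^9 - x^10
<D> = -A^-16 + A^-12 - A^-8 + A^-4 - 1 + A^4 + A^12 (w = +8)
1 component over 14 crossings, w = +8
3 Fox colorings among 3^14, |V(-1)| = 7: not tricolorable
why: |V(-1)| = 7: so not tricolorable, since 3 does not divide 7


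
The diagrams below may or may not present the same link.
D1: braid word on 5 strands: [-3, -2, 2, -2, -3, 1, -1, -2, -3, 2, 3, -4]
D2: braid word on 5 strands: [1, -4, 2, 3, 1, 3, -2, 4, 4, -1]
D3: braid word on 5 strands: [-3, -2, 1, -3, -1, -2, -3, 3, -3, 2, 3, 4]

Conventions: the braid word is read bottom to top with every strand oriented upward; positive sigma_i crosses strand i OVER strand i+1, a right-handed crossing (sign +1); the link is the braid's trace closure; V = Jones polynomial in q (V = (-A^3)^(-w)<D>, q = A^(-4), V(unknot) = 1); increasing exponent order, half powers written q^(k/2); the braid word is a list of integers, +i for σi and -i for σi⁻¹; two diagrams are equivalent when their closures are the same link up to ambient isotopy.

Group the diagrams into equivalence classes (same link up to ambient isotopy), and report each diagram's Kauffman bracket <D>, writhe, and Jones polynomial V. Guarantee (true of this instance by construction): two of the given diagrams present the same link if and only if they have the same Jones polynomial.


grouping into links: {D1, D3} | {D2}
V(D1) = q^-3 + q^-2 + q^-1 + 1  (w -4, c 12, <D> = A^-12 + A^-8 + A^-4 + 1)
D2 (bracket 1 + A^4 + A^8 + A^12; 10 crossings at w = +4): V = 1 + q + q^2 + q^3
V(D3) = q^-3 + q^-2 + q^-1 + 1  [12 crossings, <D> = A^-6 + A^-2 + A^2 + A^6, w = -2]
why: V(q) takes 2 values over 3 diagrams, fixing the grouping


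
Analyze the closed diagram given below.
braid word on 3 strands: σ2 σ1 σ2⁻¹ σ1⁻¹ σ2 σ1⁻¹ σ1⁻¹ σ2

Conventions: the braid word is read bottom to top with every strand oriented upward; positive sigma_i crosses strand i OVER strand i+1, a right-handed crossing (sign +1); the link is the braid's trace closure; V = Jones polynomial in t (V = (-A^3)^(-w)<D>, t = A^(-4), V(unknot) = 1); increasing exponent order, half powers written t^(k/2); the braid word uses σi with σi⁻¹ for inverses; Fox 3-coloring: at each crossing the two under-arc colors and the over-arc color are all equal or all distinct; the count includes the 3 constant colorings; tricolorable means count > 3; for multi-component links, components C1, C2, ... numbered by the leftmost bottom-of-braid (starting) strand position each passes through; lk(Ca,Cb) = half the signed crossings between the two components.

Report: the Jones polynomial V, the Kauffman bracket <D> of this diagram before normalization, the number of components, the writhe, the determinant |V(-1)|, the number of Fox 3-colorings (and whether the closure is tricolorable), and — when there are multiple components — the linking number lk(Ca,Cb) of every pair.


Jones polynomial: V(t) = -t^-3 + 2t^-2 - 2t^-1 + 3 - 2t + 2t^2 - t^3
<D> = -A^-12 + 2A^-8 - 2A^-4 + 3 - 2A^4 + 2A^8 - A^12; writhe 0
components 1, writhe 0 (8 crossings)
3-colorings: 3 of 3^8, det 13 — not tricolorable
note: w = 0 (over 8 crossings) is diagram-only; (-A^3)^(0) removes it from V


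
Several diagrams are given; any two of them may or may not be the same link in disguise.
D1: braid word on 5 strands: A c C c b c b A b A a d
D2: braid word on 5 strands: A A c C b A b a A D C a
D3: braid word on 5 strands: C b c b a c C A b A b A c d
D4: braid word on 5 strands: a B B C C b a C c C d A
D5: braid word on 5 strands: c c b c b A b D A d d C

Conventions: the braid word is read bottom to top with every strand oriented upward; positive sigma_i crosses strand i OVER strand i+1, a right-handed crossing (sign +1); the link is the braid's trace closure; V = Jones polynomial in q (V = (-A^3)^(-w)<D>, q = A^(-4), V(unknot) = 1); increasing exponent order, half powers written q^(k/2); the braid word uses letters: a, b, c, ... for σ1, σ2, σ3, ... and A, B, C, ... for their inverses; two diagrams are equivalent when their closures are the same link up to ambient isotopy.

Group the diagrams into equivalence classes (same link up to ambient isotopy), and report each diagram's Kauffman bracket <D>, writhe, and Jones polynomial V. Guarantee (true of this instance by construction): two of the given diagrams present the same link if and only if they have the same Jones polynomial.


grouping into links: {D1, D3, D5} | {D2} | {D4}
V(D1) = q^-1 - 1 + 2q - 2q^2 + 2q^3 - 2q^4 + q^5  (w +4, c 12, <D> = A^-8 - 2A^-4 + 2 - 2A^4 + 2A^8 - A^12 + A^16)
V(D2) = q^-2 - q^-1 + 1 - q + q^2  (w -2, c 12, <D> = A^-14 - A^-10 + A^-6 - A^-2 + A^2)
V(D3) = q^-1 - 1 + 2q - 2q^2 + 2q^3 - 2q^4 + q^5  (w +4, c 14, <D> = A^-8 - 2A^-4 + 2 - 2A^4 + 2A^8 - A^12 + A^16)
V(D4) = -q^-6 + q^-5 - q^-4 + 2q^-3 - q^-2 + q^-1  (w -2, c 12, <D> = A^-2 - A^2 + 2A^6 - A^10 + A^14 - A^18)
D5 (bracket A^-8 - 2A^-4 + 2 - 2A^4 + 2A^8 - A^12 + A^16; 12 crossings at w = +4): V = q^-1 - 1 + 2q - 2q^2 + 2q^3 - 2q^4 + q^5
why: comparing 5 Jones polynomials yields 3 groups


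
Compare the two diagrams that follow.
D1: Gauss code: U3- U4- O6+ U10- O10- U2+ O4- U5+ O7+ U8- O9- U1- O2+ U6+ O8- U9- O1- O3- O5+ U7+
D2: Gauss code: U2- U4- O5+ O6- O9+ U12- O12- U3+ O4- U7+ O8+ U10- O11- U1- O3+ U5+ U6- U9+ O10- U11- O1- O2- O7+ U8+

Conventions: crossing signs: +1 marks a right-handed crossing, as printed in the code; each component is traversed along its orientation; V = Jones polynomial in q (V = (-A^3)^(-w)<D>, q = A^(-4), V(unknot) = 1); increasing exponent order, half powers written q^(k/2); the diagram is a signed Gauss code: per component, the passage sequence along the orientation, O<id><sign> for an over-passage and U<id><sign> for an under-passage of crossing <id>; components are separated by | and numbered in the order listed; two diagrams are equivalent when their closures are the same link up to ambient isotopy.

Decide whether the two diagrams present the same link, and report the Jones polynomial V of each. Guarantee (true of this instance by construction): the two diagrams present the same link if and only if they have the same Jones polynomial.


equivalent: yes
D1 (bracket A^-6; 10 crossings at w = -2): V = 1
V(D2) = 1  (w -2, c 12, <D> = A^-6)
key observation: Reidemeister moves carry D1 (10 crossings) to D2 (12)


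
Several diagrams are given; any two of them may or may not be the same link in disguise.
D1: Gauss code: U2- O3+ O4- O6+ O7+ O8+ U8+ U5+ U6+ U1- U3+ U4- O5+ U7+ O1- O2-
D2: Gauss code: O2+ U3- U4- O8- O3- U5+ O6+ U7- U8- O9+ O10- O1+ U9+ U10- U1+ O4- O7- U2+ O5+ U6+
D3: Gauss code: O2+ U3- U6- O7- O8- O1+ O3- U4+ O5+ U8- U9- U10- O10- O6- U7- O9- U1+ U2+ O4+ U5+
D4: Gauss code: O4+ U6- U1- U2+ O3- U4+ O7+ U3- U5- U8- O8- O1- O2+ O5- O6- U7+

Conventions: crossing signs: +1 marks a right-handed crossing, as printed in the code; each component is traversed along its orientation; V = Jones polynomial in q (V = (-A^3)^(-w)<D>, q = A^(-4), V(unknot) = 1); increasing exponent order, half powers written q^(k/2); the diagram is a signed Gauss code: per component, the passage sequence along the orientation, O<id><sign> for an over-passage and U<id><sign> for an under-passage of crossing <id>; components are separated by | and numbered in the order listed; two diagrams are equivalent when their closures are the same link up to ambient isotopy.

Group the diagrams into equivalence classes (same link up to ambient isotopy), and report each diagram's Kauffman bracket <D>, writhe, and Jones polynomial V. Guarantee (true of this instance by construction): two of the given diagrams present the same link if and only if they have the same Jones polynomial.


grouping into links: {D1} | {D2, D3} | {D4}
V(D1) = 1  (w +2, c 8, <D> = A^6)
D2 (bracket -A^-12 + 2A^-8 - 2A^-4 + 3 - 2A^4 + 2A^8 - A^12; 10 crossings at w = 0): V = -q^-3 + 2q^-2 - 2q^-1 + 3 - 2q + 2q^2 - q^3
V(D3) = -q^-3 + 2q^-2 - 2q^-1 + 3 - 2q + 2q^2 - q^3  [10 crossings, <D> = -A^-18 + 2A^-14 - 2A^-10 + 3A^-6 - 2A^-2 + 2A^2 - A^6, w = -2]
D4 (bracket A^-14 - A^-10 + A^-6 - A^-2 + A^2; 8 crossings at w = -2): V = q^-2 - q^-1 + 1 - q + q^2
key observation: V(q) takes 3 values over 4 diagrams, fixing the grouping


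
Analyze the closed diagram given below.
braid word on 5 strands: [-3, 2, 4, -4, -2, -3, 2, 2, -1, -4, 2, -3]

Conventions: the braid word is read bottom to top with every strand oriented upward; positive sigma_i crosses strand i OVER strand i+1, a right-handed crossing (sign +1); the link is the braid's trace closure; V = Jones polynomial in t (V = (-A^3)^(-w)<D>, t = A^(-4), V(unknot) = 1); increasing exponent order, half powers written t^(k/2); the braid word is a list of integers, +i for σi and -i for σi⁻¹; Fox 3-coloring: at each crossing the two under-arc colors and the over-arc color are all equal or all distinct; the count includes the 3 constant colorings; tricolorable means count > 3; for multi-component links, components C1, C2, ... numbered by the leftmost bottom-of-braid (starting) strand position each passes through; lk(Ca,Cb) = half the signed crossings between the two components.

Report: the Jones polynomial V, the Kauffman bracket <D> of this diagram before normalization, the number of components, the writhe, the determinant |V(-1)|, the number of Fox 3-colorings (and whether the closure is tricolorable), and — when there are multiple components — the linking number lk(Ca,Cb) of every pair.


V(t) = -t^-3 + t^-2 - t^-1 + 3 - t + t^2 - t^3
bracket: -A^-18 + A^-14 - A^-10 + 3A^-6 - A^-2 + A^2 - A^6, w = -2
1 component, writhe -2, over 12 crossings
det 9, colorings 27 of 3^12 — tricolorable
observation: w = -2 shifts under R1 moves; the (-A^3)^(2) factor cancels that in V


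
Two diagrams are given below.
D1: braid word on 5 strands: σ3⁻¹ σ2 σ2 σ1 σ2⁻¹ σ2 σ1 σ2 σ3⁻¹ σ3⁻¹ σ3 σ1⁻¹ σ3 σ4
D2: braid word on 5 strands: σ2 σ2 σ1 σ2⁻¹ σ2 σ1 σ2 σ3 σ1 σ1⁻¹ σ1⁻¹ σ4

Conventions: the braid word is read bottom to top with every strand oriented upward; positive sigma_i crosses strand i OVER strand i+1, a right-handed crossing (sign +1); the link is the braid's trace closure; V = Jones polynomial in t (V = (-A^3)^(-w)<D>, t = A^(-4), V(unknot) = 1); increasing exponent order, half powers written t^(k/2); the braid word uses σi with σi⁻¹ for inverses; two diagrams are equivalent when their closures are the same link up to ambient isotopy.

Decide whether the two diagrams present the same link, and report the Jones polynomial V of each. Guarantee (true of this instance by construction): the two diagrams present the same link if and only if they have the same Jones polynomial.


same link: yes
V(D1) = t - t^2 + 2t^3 - t^4 + t^5 - t^6  [14 crossings, <D> = -A^-12 + A^-8 - A^-4 + 2 - A^4 + A^8, w = +4]
D2 (bracket -A^-6 + A^-2 - A^2 + 2A^6 - A^10 + A^14; 12 crossings at w = +6): V = t - t^2 + 2t^3 - t^4 + t^5 - t^6
note: from 14 to 12 crossings by R-moves: one link, two diagrams


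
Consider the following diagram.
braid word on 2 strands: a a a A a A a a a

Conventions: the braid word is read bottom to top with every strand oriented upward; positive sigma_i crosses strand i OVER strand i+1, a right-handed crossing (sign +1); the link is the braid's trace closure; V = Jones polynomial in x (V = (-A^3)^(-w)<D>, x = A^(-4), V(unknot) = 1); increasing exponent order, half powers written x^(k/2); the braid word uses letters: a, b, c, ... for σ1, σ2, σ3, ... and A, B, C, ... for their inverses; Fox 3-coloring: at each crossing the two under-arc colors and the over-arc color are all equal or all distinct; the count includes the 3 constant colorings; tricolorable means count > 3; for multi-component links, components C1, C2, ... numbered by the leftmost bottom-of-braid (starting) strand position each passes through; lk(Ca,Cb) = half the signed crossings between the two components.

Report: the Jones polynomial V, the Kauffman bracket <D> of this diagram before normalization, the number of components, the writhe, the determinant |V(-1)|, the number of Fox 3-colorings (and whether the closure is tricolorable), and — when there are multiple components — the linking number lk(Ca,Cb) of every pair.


V(x) = x^2 + x^4 - x^5 + x^6 - x^7
bracket: A^-13 - A^-9 + A^-5 - A^-1 - A^7, w = +5
1 component, writhe +5, over 9 crossings
det 5, colorings 3 of 3^9 — not tricolorable
observation: a (2,5) torus form — a single generator 5 times
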